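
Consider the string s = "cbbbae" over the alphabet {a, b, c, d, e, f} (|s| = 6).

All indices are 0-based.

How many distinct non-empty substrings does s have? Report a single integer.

18

sorted suffixes:
  #0 SA[0]=4  'ae'
  #1 SA[1]=3  'bae'
  #2 SA[2]=2  'bbae'
  #3 SA[3]=1  'bbbae'
  #4 SA[4]=0  'cbbbae'
  #5 SA[5]=5  'e'

SA = [4, 3, 2, 1, 0, 5]
[i] adj suffixes → lcp
  [1] 4/3 → 0 ('')
  [2] 3/2 → 1 ('b')
  [3] 2/1 → 2 ('bb')
  [4] 1/0 → 0 ('')
  [5] 0/5 → 0 ('')

n(n+1)/2 = 6·7/2 = 21
Σ LCP = 0 + 0 + 1 + 2 + 0 + 0 = 3
distinct = 21 − 3 = 18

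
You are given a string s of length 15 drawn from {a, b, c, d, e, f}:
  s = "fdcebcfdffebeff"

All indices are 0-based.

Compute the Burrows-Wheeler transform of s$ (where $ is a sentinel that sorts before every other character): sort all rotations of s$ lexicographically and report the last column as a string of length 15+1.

rank  rotation          last
    0  $fdcebcfdffebeff  f
    1  bcfdffebeff$fdce  e
    2  beff$fdcebcfdffe  e
    3  cebcfdffebeff$fd  d
    4  cfdffebeff$fdceb  b
    5  dcebcfdffebeff$f  f
    6  dffebeff$fdcebcf  f
    7  ebcfdffebeff$fdc  c
    8  ebeff$fdcebcfdff  f
    9  eff$fdcebcfdffeb  b
   10  f$fdcebcfdffebef  f
   11  fdcebcfdffebeff$  $
   12  fdffebeff$fdcebc  c
   13  febeff$fdcebcfdf  f
   14  ff$fdcebcfdffebe  e
   15  ffebeff$fdcebcfd  d

feedbffcfbf$cfed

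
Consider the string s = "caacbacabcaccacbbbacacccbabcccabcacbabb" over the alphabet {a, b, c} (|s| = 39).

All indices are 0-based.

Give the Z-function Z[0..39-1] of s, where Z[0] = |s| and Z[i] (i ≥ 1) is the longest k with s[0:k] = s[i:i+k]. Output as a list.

Z[0]=39
i=1: i≥r, start 0; Z[1]=0
i=2: i≥r, start 0; Z[2]=0
i=3: i≥r, start 0; Z[3]=1 extend→box=[3,4)
i=4: i≥r, start 0; Z[4]=0
i=5: i≥r, start 0; Z[5]=0
i=6: i≥r, start 0; Z[6]=2 extend→box=[6,8)
i=7: min(r-i=1, Z[1]=0)=0; Z[7]=0
i=8: i≥r, start 0; Z[8]=0
i=9: i≥r, start 0; Z[9]=2 extend→box=[9,11)
i=10: min(r-i=1, Z[1]=0)=0; Z[10]=0
i=11: i≥r, start 0; Z[11]=1 extend→box=[11,12)
i=12: i≥r, start 0; Z[12]=2 extend→box=[12,14)
i=13: min(r-i=1, Z[1]=0)=0; Z[13]=0
i=14: i≥r, start 0; Z[14]=1 extend→box=[14,15)
i=15: i≥r, start 0; Z[15]=0
i=16: i≥r, start 0; Z[16]=0
i=17: i≥r, start 0; Z[17]=0
i=18: i≥r, start 0; Z[18]=0
i=19: i≥r, start 0; Z[19]=2 extend→box=[19,21)
i=20: min(r-i=1, Z[1]=0)=0; Z[20]=0
i=21: i≥r, start 0; Z[21]=1 extend→box=[21,22)
i=22: i≥r, start 0; Z[22]=1 extend→box=[22,23)
i=23: i≥r, start 0; Z[23]=1 extend→box=[23,24)
i=24: i≥r, start 0; Z[24]=0
i=25: i≥r, start 0; Z[25]=0
i=26: i≥r, start 0; Z[26]=0
i=27: i≥r, start 0; Z[27]=1 extend→box=[27,28)
i=28: i≥r, start 0; Z[28]=1 extend→box=[28,29)
i=29: i≥r, start 0; Z[29]=2 extend→box=[29,31)
i=30: min(r-i=1, Z[1]=0)=0; Z[30]=0
i=31: i≥r, start 0; Z[31]=0
i=32: i≥r, start 0; Z[32]=2 extend→box=[32,34)
i=33: min(r-i=1, Z[1]=0)=0; Z[33]=0
i=34: i≥r, start 0; Z[34]=1 extend→box=[34,35)
i=35: i≥r, start 0; Z[35]=0
i=36: i≥r, start 0; Z[36]=0
i=37: i≥r, start 0; Z[37]=0
i=38: i≥r, start 0; Z[38]=0

[39, 0, 0, 1, 0, 0, 2, 0, 0, 2, 0, 1, 2, 0, 1, 0, 0, 0, 0, 2, 0, 1, 1, 1, 0, 0, 0, 1, 1, 2, 0, 0, 2, 0, 1, 0, 0, 0, 0]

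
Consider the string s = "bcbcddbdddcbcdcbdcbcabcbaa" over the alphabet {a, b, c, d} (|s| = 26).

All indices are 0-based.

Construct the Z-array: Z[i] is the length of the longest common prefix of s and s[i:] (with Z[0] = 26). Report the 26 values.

Z[0]=26
i=1: fresh scan; Z[1]=0
i=2: fresh scan; Z[2]=2 scan→box=[2,4)
i=3: min(r-i=1, Z[1]=0)=0; Z[3]=0
i=4: fresh scan; Z[4]=0
i=5: fresh scan; Z[5]=0
i=6: fresh scan; Z[6]=1 scan→box=[6,7)
i=7: fresh scan; Z[7]=0
i=8: fresh scan; Z[8]=0
i=9: fresh scan; Z[9]=0
i=10: fresh scan; Z[10]=0
i=11: fresh scan; Z[11]=2 scan→box=[11,13)
i=12: min(r-i=1, Z[1]=0)=0; Z[12]=0
i=13: fresh scan; Z[13]=0
i=14: fresh scan; Z[14]=0
i=15: fresh scan; Z[15]=1 scan→box=[15,16)
i=16: fresh scan; Z[16]=0
i=17: fresh scan; Z[17]=0
i=18: fresh scan; Z[18]=2 scan→box=[18,20)
i=19: min(r-i=1, Z[1]=0)=0; Z[19]=0
i=20: fresh scan; Z[20]=0
i=21: fresh scan; Z[21]=3 scan→box=[21,24)
i=22: min(r-i=2, Z[1]=0)=0; Z[22]=0
i=23: min(r-i=1, Z[2]=2)=1; Z[23]=1
i=24: fresh scan; Z[24]=0
i=25: fresh scan; Z[25]=0

[26, 0, 2, 0, 0, 0, 1, 0, 0, 0, 0, 2, 0, 0, 0, 1, 0, 0, 2, 0, 0, 3, 0, 1, 0, 0]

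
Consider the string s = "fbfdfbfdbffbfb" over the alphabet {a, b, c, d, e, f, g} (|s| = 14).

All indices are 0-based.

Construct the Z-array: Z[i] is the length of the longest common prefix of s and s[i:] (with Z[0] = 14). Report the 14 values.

Z[0]=14
i=1: i≥r, start 0; Z[1]=0
i=2: i≥r, start 0; Z[2]=1 extend→box=[2,3)
i=3: i≥r, start 0; Z[3]=0
i=4: i≥r, start 0; Z[4]=4 extend→box=[4,8)
i=5: min(r-i=3, Z[1]=0)=0; Z[5]=0
i=6: min(r-i=2, Z[2]=1)=1; Z[6]=1
i=7: min(r-i=1, Z[3]=0)=0; Z[7]=0
i=8: i≥r, start 0; Z[8]=0
i=9: i≥r, start 0; Z[9]=1 extend→box=[9,10)
i=10: i≥r, start 0; Z[10]=3 extend→box=[10,13)
i=11: min(r-i=2, Z[1]=0)=0; Z[11]=0
i=12: min(r-i=1, Z[2]=1)=1; Z[12]=2 extend→box=[12,14)
i=13: min(r-i=1, Z[1]=0)=0; Z[13]=0

[14, 0, 1, 0, 4, 0, 1, 0, 0, 1, 3, 0, 2, 0]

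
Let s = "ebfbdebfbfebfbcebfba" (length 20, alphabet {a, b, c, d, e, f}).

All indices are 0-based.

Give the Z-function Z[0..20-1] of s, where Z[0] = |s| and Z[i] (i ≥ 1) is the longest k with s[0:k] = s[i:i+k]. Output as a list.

[20, 0, 0, 0, 0, 4, 0, 0, 0, 0, 4, 0, 0, 0, 0, 4, 0, 0, 0, 0]

Z[0]=20
i=1: fresh scan; Z[1]=0
i=2: fresh scan; Z[2]=0
i=3: fresh scan; Z[3]=0
i=4: fresh scan; Z[4]=0
i=5: fresh scan; Z[5]=4 grow→box=[5,9)
i=6: min(r-i=3, Z[1]=0)=0; Z[6]=0
i=7: min(r-i=2, Z[2]=0)=0; Z[7]=0
i=8: min(r-i=1, Z[3]=0)=0; Z[8]=0
i=9: fresh scan; Z[9]=0
i=10: fresh scan; Z[10]=4 grow→box=[10,14)
i=11: min(r-i=3, Z[1]=0)=0; Z[11]=0
i=12: min(r-i=2, Z[2]=0)=0; Z[12]=0
i=13: min(r-i=1, Z[3]=0)=0; Z[13]=0
i=14: fresh scan; Z[14]=0
i=15: fresh scan; Z[15]=4 grow→box=[15,19)
i=16: min(r-i=3, Z[1]=0)=0; Z[16]=0
i=17: min(r-i=2, Z[2]=0)=0; Z[17]=0
i=18: min(r-i=1, Z[3]=0)=0; Z[18]=0
i=19: fresh scan; Z[19]=0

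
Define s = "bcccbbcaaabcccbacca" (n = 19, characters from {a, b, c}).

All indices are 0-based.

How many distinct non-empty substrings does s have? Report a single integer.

rank→(start, suffix):
  0 → (18, 'a')
  1 → (7, 'aaabcccbacca')
  2 → (8, 'aabcccbacca')
  3 → (9, 'abcccbacca')
  4 → (15, 'acca')
  5 → (14, 'bacca')
  6 → (4, 'bbcaaabcccbacca')
  7 → (5, 'bcaaabcccbacca')
  8 → (10, 'bcccbacca')
  9 → (0, 'bcccbbcaaabcccbacca')
  10 → (17, 'ca')
  11 → (6, 'caaabcccbacca')
  12 → (13, 'cbacca')
  13 → (3, 'cbbcaaabcccbacca')
  14 → (16, 'cca')
  15 → (12, 'ccbacca')
  16 → (2, 'ccbbcaaabcccbacca')
  17 → (11, 'cccbacca')
  18 → (1, 'cccbbcaaabcccbacca')

SA = [18, 7, 8, 9, 15, 14, 4, 5, 10, 0, 17, 6, 13, 3, 16, 12, 2, 11, 1]
i: (SA[i-1],SA[i]) lcp shared
  1: (18,7) 1 'a'
  2: (7,8) 2 'aa'
  3: (8,9) 1 'a'
  4: (9,15) 1 'a'
  5: (15,14) 0 ''
  6: (14,4) 1 'b'
  7: (4,5) 1 'b'
  8: (5,10) 2 'bc'
  9: (10,0) 5 'bcccb'
  10: (0,17) 0 ''
  11: (17,6) 2 'ca'
  12: (6,13) 1 'c'
  13: (13,3) 2 'cb'
  14: (3,16) 1 'c'
  15: (16,12) 2 'cc'
  16: (12,2) 3 'ccb'
  17: (2,11) 2 'cc'
  18: (11,1) 4 'cccb'

n(n+1)/2 = 19·20/2 = 190
Σ LCP = 0 + 1 + 2 + 1 + 1 + 0 + 1 + 1 + 2 + 5 + 0 + 2 + 1 + 2 + 1 + 2 + 3 + 2 + 4 = 31
distinct = 190 − 31 = 159

159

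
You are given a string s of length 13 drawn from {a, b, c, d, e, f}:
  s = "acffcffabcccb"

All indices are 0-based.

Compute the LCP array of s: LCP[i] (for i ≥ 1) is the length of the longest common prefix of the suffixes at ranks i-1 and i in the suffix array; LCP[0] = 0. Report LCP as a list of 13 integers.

[0, 1, 0, 1, 0, 1, 2, 1, 3, 0, 1, 1, 2]

sorted suffixes:
  #0 SA[0]=7  'abcccb'
  #1 SA[1]=0  'acffcffabcccb'
  #2 SA[2]=12  'b'
  #3 SA[3]=8  'bcccb'
  #4 SA[4]=11  'cb'
  #5 SA[5]=10  'ccb'
  #6 SA[6]=9  'cccb'
  #7 SA[7]=4  'cffabcccb'
  #8 SA[8]=1  'cffcffabcccb'
  #9 SA[9]=6  'fabcccb'
  #10 SA[10]=3  'fcffabcccb'
  #11 SA[11]=5  'ffabcccb'
  #12 SA[12]=2  'ffcffabcccb'

SA = [7, 0, 12, 8, 11, 10, 9, 4, 1, 6, 3, 5, 2]
[i] adj suffixes → lcp
  [1] 7/0 → 1 ('a')
  [2] 0/12 → 0 ('')
  [3] 12/8 → 1 ('b')
  [4] 8/11 → 0 ('')
  [5] 11/10 → 1 ('c')
  [6] 10/9 → 2 ('cc')
  [7] 9/4 → 1 ('c')
  [8] 4/1 → 3 ('cff')
  [9] 1/6 → 0 ('')
  [10] 6/3 → 1 ('f')
  [11] 3/5 → 1 ('f')
  [12] 5/2 → 2 ('ff')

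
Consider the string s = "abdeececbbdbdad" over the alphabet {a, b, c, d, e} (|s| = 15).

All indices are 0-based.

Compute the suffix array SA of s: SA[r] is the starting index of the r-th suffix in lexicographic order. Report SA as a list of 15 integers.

[0, 13, 8, 11, 9, 1, 7, 5, 14, 12, 10, 2, 6, 4, 3]

sorted suffixes:
  #0 SA[0]=0  'abdeececbbdbdad'
  #1 SA[1]=13  'ad'
  #2 SA[2]=8  'bbdbdad'
  #3 SA[3]=11  'bdad'
  #4 SA[4]=9  'bdbdad'
  #5 SA[5]=1  'bdeececbbdbdad'
  #6 SA[6]=7  'cbbdbdad'
  #7 SA[7]=5  'cecbbdbdad'
  #8 SA[8]=14  'd'
  #9 SA[9]=12  'dad'
  #10 SA[10]=10  'dbdad'
  #11 SA[11]=2  'deececbbdbdad'
  #12 SA[12]=6  'ecbbdbdad'
  #13 SA[13]=4  'ececbbdbdad'
  #14 SA[14]=3  'eececbbdbdad'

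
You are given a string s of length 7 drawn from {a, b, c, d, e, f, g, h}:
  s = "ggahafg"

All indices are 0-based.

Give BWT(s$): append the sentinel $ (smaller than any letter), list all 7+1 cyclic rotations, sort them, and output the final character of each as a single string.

ghgafg$a

rank  rotation  last
    0  $ggahafg  g
    1  afg$ggah  h
    2  ahafg$gg  g
    3  fg$ggaha  a
    4  g$ggahaf  f
    5  gahafg$g  g
    6  ggahafg$  $
    7  hafg$gga  a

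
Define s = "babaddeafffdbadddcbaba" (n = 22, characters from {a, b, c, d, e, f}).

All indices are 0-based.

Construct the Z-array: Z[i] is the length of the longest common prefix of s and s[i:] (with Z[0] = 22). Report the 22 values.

Z[0]=22
i=1: i≥r, start 0; Z[1]=0
i=2: i≥r, start 0; Z[2]=2 scan→box=[2,4)
i=3: min(r-i=1, Z[1]=0)=0; Z[3]=0
i=4: i≥r, start 0; Z[4]=0
i=5: i≥r, start 0; Z[5]=0
i=6: i≥r, start 0; Z[6]=0
i=7: i≥r, start 0; Z[7]=0
i=8: i≥r, start 0; Z[8]=0
i=9: i≥r, start 0; Z[9]=0
i=10: i≥r, start 0; Z[10]=0
i=11: i≥r, start 0; Z[11]=0
i=12: i≥r, start 0; Z[12]=2 scan→box=[12,14)
i=13: min(r-i=1, Z[1]=0)=0; Z[13]=0
i=14: i≥r, start 0; Z[14]=0
i=15: i≥r, start 0; Z[15]=0
i=16: i≥r, start 0; Z[16]=0
i=17: i≥r, start 0; Z[17]=0
i=18: i≥r, start 0; Z[18]=4 scan→box=[18,22)
i=19: min(r-i=3, Z[1]=0)=0; Z[19]=0
i=20: min(r-i=2, Z[2]=2)=2; Z[20]=2
i=21: min(r-i=1, Z[3]=0)=0; Z[21]=0

[22, 0, 2, 0, 0, 0, 0, 0, 0, 0, 0, 0, 2, 0, 0, 0, 0, 0, 4, 0, 2, 0]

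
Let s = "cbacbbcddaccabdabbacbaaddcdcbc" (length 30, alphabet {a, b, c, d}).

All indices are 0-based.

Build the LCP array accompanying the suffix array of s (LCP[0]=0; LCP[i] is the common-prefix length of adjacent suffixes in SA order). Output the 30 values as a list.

[0, 1, 2, 1, 3, 2, 1, 0, 2, 4, 1, 2, 1, 2, 1, 0, 1, 1, 3, 2, 2, 1, 1, 2, 0, 2, 1, 2, 1, 2]

rank→(start, suffix):
  0 → (21, 'aaddcdcbc')
  1 → (15, 'abbacbaaddcdcbc')
  2 → (12, 'abdabbacbaaddcdcbc')
  3 → (18, 'acbaaddcdcbc')
  4 → (2, 'acbbcddaccabdabbacbaaddcdcbc')
  5 → (9, 'accabdabbacbaaddcdcbc')
  6 → (22, 'addcdcbc')
  7 → (20, 'baaddcdcbc')
  8 → (17, 'bacbaaddcdcbc')
  9 → (1, 'bacbbcddaccabdabbacbaaddcdcbc')
  10 → (16, 'bbacbaaddcdcbc')
  11 → (4, 'bbcddaccabdabbacbaaddcdcbc')
  12 → (28, 'bc')
  13 → (5, 'bcddaccabdabbacbaaddcdcbc')
  14 → (13, 'bdabbacbaaddcdcbc')
  15 → (29, 'c')
  16 → (11, 'cabdabbacbaaddcdcbc')
  17 → (19, 'cbaaddcdcbc')
  18 → (0, 'cbacbbcddaccabdabbacbaaddcdcbc')
  19 → (3, 'cbbcddaccabdabbacbaaddcdcbc')
  20 → (27, 'cbc')
  21 → (10, 'ccabdabbacbaaddcdcbc')
  22 → (25, 'cdcbc')
  23 → (6, 'cddaccabdabbacbaaddcdcbc')
  24 → (14, 'dabbacbaaddcdcbc')
  25 → (8, 'daccabdabbacbaaddcdcbc')
  26 → (26, 'dcbc')
  27 → (24, 'dcdcbc')
  28 → (7, 'ddaccabdabbacbaaddcdcbc')
  29 → (23, 'ddcdcbc')

SA = [21, 15, 12, 18, 2, 9, 22, 20, 17, 1, 16, 4, 28, 5, 13, 29, 11, 19, 0, 3, 27, 10, 25, 6, 14, 8, 26, 24, 7, 23]
rank  pair      lcp
   1  s[21:],s[15:]  1  'a'
   2  s[15:],s[12:]  2  'ab'
   3  s[12:],s[18:]  1  'a'
   4  s[18:],s[2:]  3  'acb'
   5  s[2:],s[9:]  2  'ac'
   6  s[9:],s[22:]  1  'a'
   7  s[22:],s[20:]  0  ''
   8  s[20:],s[17:]  2  'ba'
   9  s[17:],s[1:]  4  'bacb'
  10  s[1:],s[16:]  1  'b'
  11  s[16:],s[4:]  2  'bb'
  12  s[4:],s[28:]  1  'b'
  13  s[28:],s[5:]  2  'bc'
  14  s[5:],s[13:]  1  'b'
  15  s[13:],s[29:]  0  ''
  16  s[29:],s[11:]  1  'c'
  17  s[11:],s[19:]  1  'c'
  18  s[19:],s[0:]  3  'cba'
  19  s[0:],s[3:]  2  'cb'
  20  s[3:],s[27:]  2  'cb'
  21  s[27:],s[10:]  1  'c'
  22  s[10:],s[25:]  1  'c'
  23  s[25:],s[6:]  2  'cd'
  24  s[6:],s[14:]  0  ''
  25  s[14:],s[8:]  2  'da'
  26  s[8:],s[26:]  1  'd'
  27  s[26:],s[24:]  2  'dc'
  28  s[24:],s[7:]  1  'd'
  29  s[7:],s[23:]  2  'dd'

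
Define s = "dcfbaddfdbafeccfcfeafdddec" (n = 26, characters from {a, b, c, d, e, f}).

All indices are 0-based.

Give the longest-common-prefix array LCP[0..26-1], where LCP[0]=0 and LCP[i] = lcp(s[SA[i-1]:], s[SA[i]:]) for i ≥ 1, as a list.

sorted suffixes:
  #0 SA[0]=4  'addfdbafeccfcfeafdddec'
  #1 SA[1]=19  'afdddec'
  #2 SA[2]=10  'afeccfcfeafdddec'
  #3 SA[3]=3  'baddfdbafeccfcfeafdddec'
  #4 SA[4]=9  'bafeccfcfeafdddec'
  #5 SA[5]=25  'c'
  #6 SA[6]=13  'ccfcfeafdddec'
  #7 SA[7]=1  'cfbaddfdbafeccfcfeafdddec'
  #8 SA[8]=14  'cfcfeafdddec'
  #9 SA[9]=16  'cfeafdddec'
  #10 SA[10]=8  'dbafeccfcfeafdddec'
  #11 SA[11]=0  'dcfbaddfdbafeccfcfeafdddec'
  #12 SA[12]=21  'dddec'
  #13 SA[13]=22  'ddec'
  #14 SA[14]=5  'ddfdbafeccfcfeafdddec'
  #15 SA[15]=23  'dec'
  #16 SA[16]=6  'dfdbafeccfcfeafdddec'
  #17 SA[17]=18  'eafdddec'
  #18 SA[18]=24  'ec'
  #19 SA[19]=12  'eccfcfeafdddec'
  #20 SA[20]=2  'fbaddfdbafeccfcfeafdddec'
  #21 SA[21]=15  'fcfeafdddec'
  #22 SA[22]=7  'fdbafeccfcfeafdddec'
  #23 SA[23]=20  'fdddec'
  #24 SA[24]=17  'feafdddec'
  #25 SA[25]=11  'feccfcfeafdddec'

SA = [4, 19, 10, 3, 9, 25, 13, 1, 14, 16, 8, 0, 21, 22, 5, 23, 6, 18, 24, 12, 2, 15, 7, 20, 17, 11]
i: (SA[i-1],SA[i]) lcp shared
  1: (4,19) 1 'a'
  2: (19,10) 2 'af'
  3: (10,3) 0 ''
  4: (3,9) 2 'ba'
  5: (9,25) 0 ''
  6: (25,13) 1 'c'
  7: (13,1) 1 'c'
  8: (1,14) 2 'cf'
  9: (14,16) 2 'cf'
  10: (16,8) 0 ''
  11: (8,0) 1 'd'
  12: (0,21) 1 'd'
  13: (21,22) 2 'dd'
  14: (22,5) 2 'dd'
  15: (5,23) 1 'd'
  16: (23,6) 1 'd'
  17: (6,18) 0 ''
  18: (18,24) 1 'e'
  19: (24,12) 2 'ec'
  20: (12,2) 0 ''
  21: (2,15) 1 'f'
  22: (15,7) 1 'f'
  23: (7,20) 2 'fd'
  24: (20,17) 1 'f'
  25: (17,11) 2 'fe'

[0, 1, 2, 0, 2, 0, 1, 1, 2, 2, 0, 1, 1, 2, 2, 1, 1, 0, 1, 2, 0, 1, 1, 2, 1, 2]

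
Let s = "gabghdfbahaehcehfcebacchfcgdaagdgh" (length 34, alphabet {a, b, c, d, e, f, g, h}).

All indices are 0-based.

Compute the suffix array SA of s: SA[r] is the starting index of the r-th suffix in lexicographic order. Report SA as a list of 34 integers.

sorted suffixes:
  #0 SA[0]=28  'aagdgh'
  #1 SA[1]=1  'abghdfbahaehcehfcebacchfcgdaagdgh'
  #2 SA[2]=20  'acchfcgdaagdgh'
  #3 SA[3]=10  'aehcehfcebacchfcgdaagdgh'
  #4 SA[4]=29  'agdgh'
  #5 SA[5]=8  'ahaehcehfcebacchfcgdaagdgh'
  #6 SA[6]=19  'bacchfcgdaagdgh'
  #7 SA[7]=7  'bahaehcehfcebacchfcgdaagdgh'
  #8 SA[8]=2  'bghdfbahaehcehfcebacchfcgdaagdgh'
  #9 SA[9]=21  'cchfcgdaagdgh'
  #10 SA[10]=17  'cebacchfcgdaagdgh'
  #11 SA[11]=13  'cehfcebacchfcgdaagdgh'
  #12 SA[12]=25  'cgdaagdgh'
  #13 SA[13]=22  'chfcgdaagdgh'
  #14 SA[14]=27  'daagdgh'
  #15 SA[15]=5  'dfbahaehcehfcebacchfcgdaagdgh'
  #16 SA[16]=31  'dgh'
  #17 SA[17]=18  'ebacchfcgdaagdgh'
  #18 SA[18]=11  'ehcehfcebacchfcgdaagdgh'
  #19 SA[19]=14  'ehfcebacchfcgdaagdgh'
  #20 SA[20]=6  'fbahaehcehfcebacchfcgdaagdgh'
  #21 SA[21]=16  'fcebacchfcgdaagdgh'
  #22 SA[22]=24  'fcgdaagdgh'
  #23 SA[23]=0  'gabghdfbahaehcehfcebacchfcgdaagdgh'
  #24 SA[24]=26  'gdaagdgh'
  #25 SA[25]=30  'gdgh'
  #26 SA[26]=32  'gh'
  #27 SA[27]=3  'ghdfbahaehcehfcebacchfcgdaagdgh'
  #28 SA[28]=33  'h'
  #29 SA[29]=9  'haehcehfcebacchfcgdaagdgh'
  #30 SA[30]=12  'hcehfcebacchfcgdaagdgh'
  #31 SA[31]=4  'hdfbahaehcehfcebacchfcgdaagdgh'
  #32 SA[32]=15  'hfcebacchfcgdaagdgh'
  #33 SA[33]=23  'hfcgdaagdgh'

[28, 1, 20, 10, 29, 8, 19, 7, 2, 21, 17, 13, 25, 22, 27, 5, 31, 18, 11, 14, 6, 16, 24, 0, 26, 30, 32, 3, 33, 9, 12, 4, 15, 23]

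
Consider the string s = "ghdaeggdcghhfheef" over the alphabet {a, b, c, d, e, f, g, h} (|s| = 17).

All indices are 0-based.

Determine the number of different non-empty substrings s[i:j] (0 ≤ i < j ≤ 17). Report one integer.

rank | idx | suffix
   0 |   3 | aeggdcghhfheef
   1 |   8 | cghhfheef
   2 |   2 | daeggdcghhfheef
   3 |   7 | dcghhfheef
   4 |  14 | eef
   5 |  15 | ef
   6 |   4 | eggdcghhfheef
   7 |  16 | f
   8 |  12 | fheef
   9 |   6 | gdcghhfheef
  10 |   5 | ggdcghhfheef
  11 |   0 | ghdaeggdcghhfheef
  12 |   9 | ghhfheef
  13 |   1 | hdaeggdcghhfheef
  14 |  13 | heef
  15 |  11 | hfheef
  16 |  10 | hhfheef

SA = [3, 8, 2, 7, 14, 15, 4, 16, 12, 6, 5, 0, 9, 1, 13, 11, 10]
i: (SA[i-1],SA[i]) lcp shared
  1: (3,8) 0 ''
  2: (8,2) 0 ''
  3: (2,7) 1 'd'
  4: (7,14) 0 ''
  5: (14,15) 1 'e'
  6: (15,4) 1 'e'
  7: (4,16) 0 ''
  8: (16,12) 1 'f'
  9: (12,6) 0 ''
  10: (6,5) 1 'g'
  11: (5,0) 1 'g'
  12: (0,9) 2 'gh'
  13: (9,1) 0 ''
  14: (1,13) 1 'h'
  15: (13,11) 1 'h'
  16: (11,10) 1 'h'

n(n+1)/2 = 17·18/2 = 153
Σ LCP = 0 + 0 + 0 + 1 + 0 + 1 + 1 + 0 + 1 + 0 + 1 + 1 + 2 + 0 + 1 + 1 + 1 = 11
distinct = 153 − 11 = 142

142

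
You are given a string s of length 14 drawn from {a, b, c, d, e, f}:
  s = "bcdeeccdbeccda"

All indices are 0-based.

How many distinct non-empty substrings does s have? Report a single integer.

89

sorted suffixes:
  #0 SA[0]=13  'a'
  #1 SA[1]=0  'bcdeeccdbeccda'
  #2 SA[2]=8  'beccda'
  #3 SA[3]=10  'ccda'
  #4 SA[4]=5  'ccdbeccda'
  #5 SA[5]=11  'cda'
  #6 SA[6]=6  'cdbeccda'
  #7 SA[7]=1  'cdeeccdbeccda'
  #8 SA[8]=12  'da'
  #9 SA[9]=7  'dbeccda'
  #10 SA[10]=2  'deeccdbeccda'
  #11 SA[11]=9  'eccda'
  #12 SA[12]=4  'eccdbeccda'
  #13 SA[13]=3  'eeccdbeccda'

SA = [13, 0, 8, 10, 5, 11, 6, 1, 12, 7, 2, 9, 4, 3]
rank  pair      lcp
   1  s[13:],s[0:]  0  ''
   2  s[0:],s[8:]  1  'b'
   3  s[8:],s[10:]  0  ''
   4  s[10:],s[5:]  3  'ccd'
   5  s[5:],s[11:]  1  'c'
   6  s[11:],s[6:]  2  'cd'
   7  s[6:],s[1:]  2  'cd'
   8  s[1:],s[12:]  0  ''
   9  s[12:],s[7:]  1  'd'
  10  s[7:],s[2:]  1  'd'
  11  s[2:],s[9:]  0  ''
  12  s[9:],s[4:]  4  'eccd'
  13  s[4:],s[3:]  1  'e'

n(n+1)/2 = 14·15/2 = 105
Σ LCP = 0 + 0 + 1 + 0 + 3 + 1 + 2 + 2 + 0 + 1 + 1 + 0 + 4 + 1 = 16
distinct = 105 − 16 = 89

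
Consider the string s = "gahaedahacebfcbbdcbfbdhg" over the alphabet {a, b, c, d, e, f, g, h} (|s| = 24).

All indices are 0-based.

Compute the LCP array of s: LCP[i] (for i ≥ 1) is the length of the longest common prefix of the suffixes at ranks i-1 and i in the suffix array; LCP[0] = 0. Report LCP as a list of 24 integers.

rank | idx | suffix
   0 |   8 | acebfcbbdcbfbdhg
   1 |   3 | aedahacebfcbbdcbfbdhg
   2 |   6 | ahacebfcbbdcbfbdhg
   3 |   1 | ahaedahacebfcbbdcbfbdhg
   4 |  14 | bbdcbfbdhg
   5 |  15 | bdcbfbdhg
   6 |  20 | bdhg
   7 |  18 | bfbdhg
   8 |  11 | bfcbbdcbfbdhg
   9 |  13 | cbbdcbfbdhg
  10 |  17 | cbfbdhg
  11 |   9 | cebfcbbdcbfbdhg
  12 |   5 | dahacebfcbbdcbfbdhg
  13 |  16 | dcbfbdhg
  14 |  21 | dhg
  15 |  10 | ebfcbbdcbfbdhg
  16 |   4 | edahacebfcbbdcbfbdhg
  17 |  19 | fbdhg
  18 |  12 | fcbbdcbfbdhg
  19 |  23 | g
  20 |   0 | gahaedahacebfcbbdcbfbdhg
  21 |   7 | hacebfcbbdcbfbdhg
  22 |   2 | haedahacebfcbbdcbfbdhg
  23 |  22 | hg

SA = [8, 3, 6, 1, 14, 15, 20, 18, 11, 13, 17, 9, 5, 16, 21, 10, 4, 19, 12, 23, 0, 7, 2, 22]
[i] adj suffixes → lcp
  [1] 8/3 → 1 ('a')
  [2] 3/6 → 1 ('a')
  [3] 6/1 → 3 ('aha')
  [4] 1/14 → 0 ('')
  [5] 14/15 → 1 ('b')
  [6] 15/20 → 2 ('bd')
  [7] 20/18 → 1 ('b')
  [8] 18/11 → 2 ('bf')
  [9] 11/13 → 0 ('')
  [10] 13/17 → 2 ('cb')
  [11] 17/9 → 1 ('c')
  [12] 9/5 → 0 ('')
  [13] 5/16 → 1 ('d')
  [14] 16/21 → 1 ('d')
  [15] 21/10 → 0 ('')
  [16] 10/4 → 1 ('e')
  [17] 4/19 → 0 ('')
  [18] 19/12 → 1 ('f')
  [19] 12/23 → 0 ('')
  [20] 23/0 → 1 ('g')
  [21] 0/7 → 0 ('')
  [22] 7/2 → 2 ('ha')
  [23] 2/22 → 1 ('h')

[0, 1, 1, 3, 0, 1, 2, 1, 2, 0, 2, 1, 0, 1, 1, 0, 1, 0, 1, 0, 1, 0, 2, 1]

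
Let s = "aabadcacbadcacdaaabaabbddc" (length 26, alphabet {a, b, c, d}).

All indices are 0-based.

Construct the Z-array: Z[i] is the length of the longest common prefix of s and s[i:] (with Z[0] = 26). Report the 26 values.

[26, 1, 0, 1, 0, 0, 1, 0, 0, 1, 0, 0, 1, 0, 0, 2, 4, 1, 0, 3, 1, 0, 0, 0, 0, 0]

Z[0]=26
i=1: fresh scan; Z[1]=1 extend→box=[1,2)
i=2: fresh scan; Z[2]=0
i=3: fresh scan; Z[3]=1 extend→box=[3,4)
i=4: fresh scan; Z[4]=0
i=5: fresh scan; Z[5]=0
i=6: fresh scan; Z[6]=1 extend→box=[6,7)
i=7: fresh scan; Z[7]=0
i=8: fresh scan; Z[8]=0
i=9: fresh scan; Z[9]=1 extend→box=[9,10)
i=10: fresh scan; Z[10]=0
i=11: fresh scan; Z[11]=0
i=12: fresh scan; Z[12]=1 extend→box=[12,13)
i=13: fresh scan; Z[13]=0
i=14: fresh scan; Z[14]=0
i=15: fresh scan; Z[15]=2 extend→box=[15,17)
i=16: min(r-i=1, Z[1]=1)=1; Z[16]=4 extend→box=[16,20)
i=17: min(r-i=3, Z[1]=1)=1; Z[17]=1
i=18: min(r-i=2, Z[2]=0)=0; Z[18]=0
i=19: min(r-i=1, Z[3]=1)=1; Z[19]=3 extend→box=[19,22)
i=20: min(r-i=2, Z[1]=1)=1; Z[20]=1
i=21: min(r-i=1, Z[2]=0)=0; Z[21]=0
i=22: fresh scan; Z[22]=0
i=23: fresh scan; Z[23]=0
i=24: fresh scan; Z[24]=0
i=25: fresh scan; Z[25]=0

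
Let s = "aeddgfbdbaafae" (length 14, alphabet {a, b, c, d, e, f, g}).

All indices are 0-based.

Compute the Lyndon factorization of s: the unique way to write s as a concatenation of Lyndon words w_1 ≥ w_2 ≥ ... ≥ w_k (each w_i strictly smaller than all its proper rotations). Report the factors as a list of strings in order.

emit factor 1: 'aeddgfbdb' (i=0, period=9)
emit factor 2: 'aafae' (i=9, period=5)

["aeddgfbdb", "aafae"]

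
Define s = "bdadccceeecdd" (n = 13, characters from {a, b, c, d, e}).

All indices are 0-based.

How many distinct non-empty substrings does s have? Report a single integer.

rank→(start, suffix):
  0 → (2, 'adccceeecdd')
  1 → (0, 'bdadccceeecdd')
  2 → (4, 'ccceeecdd')
  3 → (5, 'cceeecdd')
  4 → (10, 'cdd')
  5 → (6, 'ceeecdd')
  6 → (12, 'd')
  7 → (1, 'dadccceeecdd')
  8 → (3, 'dccceeecdd')
  9 → (11, 'dd')
  10 → (9, 'ecdd')
  11 → (8, 'eecdd')
  12 → (7, 'eeecdd')

SA = [2, 0, 4, 5, 10, 6, 12, 1, 3, 11, 9, 8, 7]
i: (SA[i-1],SA[i]) lcp shared
  1: (2,0) 0 ''
  2: (0,4) 0 ''
  3: (4,5) 2 'cc'
  4: (5,10) 1 'c'
  5: (10,6) 1 'c'
  6: (6,12) 0 ''
  7: (12,1) 1 'd'
  8: (1,3) 1 'd'
  9: (3,11) 1 'd'
  10: (11,9) 0 ''
  11: (9,8) 1 'e'
  12: (8,7) 2 'ee'

n(n+1)/2 = 13·14/2 = 91
Σ LCP = 0 + 0 + 0 + 2 + 1 + 1 + 0 + 1 + 1 + 1 + 0 + 1 + 2 = 10
distinct = 91 − 10 = 81

81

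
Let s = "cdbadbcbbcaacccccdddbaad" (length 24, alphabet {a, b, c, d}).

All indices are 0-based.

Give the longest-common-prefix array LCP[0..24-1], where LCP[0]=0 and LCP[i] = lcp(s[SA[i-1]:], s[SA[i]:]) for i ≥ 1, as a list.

[0, 2, 1, 1, 2, 0, 2, 1, 1, 2, 0, 1, 1, 4, 3, 2, 1, 2, 0, 1, 3, 2, 1, 2]

rank→(start, suffix):
  0 → (10, 'aacccccdddbaad')
  1 → (21, 'aad')
  2 → (11, 'acccccdddbaad')
  3 → (22, 'ad')
  4 → (3, 'adbcbbcaacccccdddbaad')
  5 → (20, 'baad')
  6 → (2, 'badbcbbcaacccccdddbaad')
  7 → (7, 'bbcaacccccdddbaad')
  8 → (8, 'bcaacccccdddbaad')
  9 → (5, 'bcbbcaacccccdddbaad')
  10 → (9, 'caacccccdddbaad')
  11 → (6, 'cbbcaacccccdddbaad')
  12 → (12, 'cccccdddbaad')
  13 → (13, 'ccccdddbaad')
  14 → (14, 'cccdddbaad')
  15 → (15, 'ccdddbaad')
  16 → (0, 'cdbadbcbbcaacccccdddbaad')
  17 → (16, 'cdddbaad')
  18 → (23, 'd')
  19 → (19, 'dbaad')
  20 → (1, 'dbadbcbbcaacccccdddbaad')
  21 → (4, 'dbcbbcaacccccdddbaad')
  22 → (18, 'ddbaad')
  23 → (17, 'dddbaad')

SA = [10, 21, 11, 22, 3, 20, 2, 7, 8, 5, 9, 6, 12, 13, 14, 15, 0, 16, 23, 19, 1, 4, 18, 17]
rank  pair      lcp
   1  s[10:],s[21:]  2  'aa'
   2  s[21:],s[11:]  1  'a'
   3  s[11:],s[22:]  1  'a'
   4  s[22:],s[3:]  2  'ad'
   5  s[3:],s[20:]  0  ''
   6  s[20:],s[2:]  2  'ba'
   7  s[2:],s[7:]  1  'b'
   8  s[7:],s[8:]  1  'b'
   9  s[8:],s[5:]  2  'bc'
  10  s[5:],s[9:]  0  ''
  11  s[9:],s[6:]  1  'c'
  12  s[6:],s[12:]  1  'c'
  13  s[12:],s[13:]  4  'cccc'
  14  s[13:],s[14:]  3  'ccc'
  15  s[14:],s[15:]  2  'cc'
  16  s[15:],s[0:]  1  'c'
  17  s[0:],s[16:]  2  'cd'
  18  s[16:],s[23:]  0  ''
  19  s[23:],s[19:]  1  'd'
  20  s[19:],s[1:]  3  'dba'
  21  s[1:],s[4:]  2  'db'
  22  s[4:],s[18:]  1  'd'
  23  s[18:],s[17:]  2  'dd'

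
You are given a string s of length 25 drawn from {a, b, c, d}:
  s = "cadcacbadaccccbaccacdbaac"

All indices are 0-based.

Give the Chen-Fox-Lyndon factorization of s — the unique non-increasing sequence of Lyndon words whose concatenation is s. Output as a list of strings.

["c", "adc", "acbadaccccbaccacdb", "aac"]

emit factor 1: 'c' (i=0, period=1)
emit factor 2: 'adc' (i=1, period=3)
emit factor 3: 'acbadaccccbaccacdb' (i=4, period=18)
emit factor 4: 'aac' (i=22, period=3)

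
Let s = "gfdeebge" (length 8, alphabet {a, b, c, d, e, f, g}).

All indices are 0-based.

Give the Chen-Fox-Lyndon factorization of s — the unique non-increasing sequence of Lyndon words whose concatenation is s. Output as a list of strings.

emit factor 1: 'g' (i=0, period=1)
emit factor 2: 'f' (i=1, period=1)
emit factor 3: 'dee' (i=2, period=3)
emit factor 4: 'bge' (i=5, period=3)

["g", "f", "dee", "bge"]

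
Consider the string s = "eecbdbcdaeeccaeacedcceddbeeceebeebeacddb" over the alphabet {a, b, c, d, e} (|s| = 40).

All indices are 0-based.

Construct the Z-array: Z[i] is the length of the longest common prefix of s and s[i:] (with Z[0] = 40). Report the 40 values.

Z[0]=40
i=1: fresh scan; Z[1]=1 scan→box=[1,2)
i=2: fresh scan; Z[2]=0
i=3: fresh scan; Z[3]=0
i=4: fresh scan; Z[4]=0
i=5: fresh scan; Z[5]=0
i=6: fresh scan; Z[6]=0
i=7: fresh scan; Z[7]=0
i=8: fresh scan; Z[8]=0
i=9: fresh scan; Z[9]=3 scan→box=[9,12)
i=10: min(r-i=2, Z[1]=1)=1; Z[10]=1
i=11: min(r-i=1, Z[2]=0)=0; Z[11]=0
i=12: fresh scan; Z[12]=0
i=13: fresh scan; Z[13]=0
i=14: fresh scan; Z[14]=1 scan→box=[14,15)
i=15: fresh scan; Z[15]=0
i=16: fresh scan; Z[16]=0
i=17: fresh scan; Z[17]=1 scan→box=[17,18)
i=18: fresh scan; Z[18]=0
i=19: fresh scan; Z[19]=0
i=20: fresh scan; Z[20]=0
i=21: fresh scan; Z[21]=1 scan→box=[21,22)
i=22: fresh scan; Z[22]=0
i=23: fresh scan; Z[23]=0
i=24: fresh scan; Z[24]=0
i=25: fresh scan; Z[25]=3 scan→box=[25,28)
i=26: min(r-i=2, Z[1]=1)=1; Z[26]=1
i=27: min(r-i=1, Z[2]=0)=0; Z[27]=0
i=28: fresh scan; Z[28]=2 scan→box=[28,30)
i=29: min(r-i=1, Z[1]=1)=1; Z[29]=1
i=30: fresh scan; Z[30]=0
i=31: fresh scan; Z[31]=2 scan→box=[31,33)
i=32: min(r-i=1, Z[1]=1)=1; Z[32]=1
i=33: fresh scan; Z[33]=0
i=34: fresh scan; Z[34]=1 scan→box=[34,35)
i=35: fresh scan; Z[35]=0
i=36: fresh scan; Z[36]=0
i=37: fresh scan; Z[37]=0
i=38: fresh scan; Z[38]=0
i=39: fresh scan; Z[39]=0

[40, 1, 0, 0, 0, 0, 0, 0, 0, 3, 1, 0, 0, 0, 1, 0, 0, 1, 0, 0, 0, 1, 0, 0, 0, 3, 1, 0, 2, 1, 0, 2, 1, 0, 1, 0, 0, 0, 0, 0]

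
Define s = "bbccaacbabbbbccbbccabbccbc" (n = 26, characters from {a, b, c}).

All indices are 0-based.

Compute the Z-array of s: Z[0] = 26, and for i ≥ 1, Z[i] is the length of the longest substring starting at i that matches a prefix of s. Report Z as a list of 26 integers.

[26, 1, 0, 0, 0, 0, 0, 1, 0, 2, 2, 4, 1, 0, 0, 5, 1, 0, 0, 0, 4, 1, 0, 0, 1, 0]

Z[0]=26
i=1: i≥r, start 0; Z[1]=1 extend→box=[1,2)
i=2: i≥r, start 0; Z[2]=0
i=3: i≥r, start 0; Z[3]=0
i=4: i≥r, start 0; Z[4]=0
i=5: i≥r, start 0; Z[5]=0
i=6: i≥r, start 0; Z[6]=0
i=7: i≥r, start 0; Z[7]=1 extend→box=[7,8)
i=8: i≥r, start 0; Z[8]=0
i=9: i≥r, start 0; Z[9]=2 extend→box=[9,11)
i=10: min(r-i=1, Z[1]=1)=1; Z[10]=2 extend→box=[10,12)
i=11: min(r-i=1, Z[1]=1)=1; Z[11]=4 extend→box=[11,15)
i=12: min(r-i=3, Z[1]=1)=1; Z[12]=1
i=13: min(r-i=2, Z[2]=0)=0; Z[13]=0
i=14: min(r-i=1, Z[3]=0)=0; Z[14]=0
i=15: i≥r, start 0; Z[15]=5 extend→box=[15,20)
i=16: min(r-i=4, Z[1]=1)=1; Z[16]=1
i=17: min(r-i=3, Z[2]=0)=0; Z[17]=0
i=18: min(r-i=2, Z[3]=0)=0; Z[18]=0
i=19: min(r-i=1, Z[4]=0)=0; Z[19]=0
i=20: i≥r, start 0; Z[20]=4 extend→box=[20,24)
i=21: min(r-i=3, Z[1]=1)=1; Z[21]=1
i=22: min(r-i=2, Z[2]=0)=0; Z[22]=0
i=23: min(r-i=1, Z[3]=0)=0; Z[23]=0
i=24: i≥r, start 0; Z[24]=1 extend→box=[24,25)
i=25: i≥r, start 0; Z[25]=0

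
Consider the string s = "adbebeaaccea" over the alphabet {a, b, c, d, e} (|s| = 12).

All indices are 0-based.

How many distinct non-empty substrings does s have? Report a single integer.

69

sorted suffixes:
  #0 SA[0]=11  'a'
  #1 SA[1]=6  'aaccea'
  #2 SA[2]=7  'accea'
  #3 SA[3]=0  'adbebeaaccea'
  #4 SA[4]=4  'beaaccea'
  #5 SA[5]=2  'bebeaaccea'
  #6 SA[6]=8  'ccea'
  #7 SA[7]=9  'cea'
  #8 SA[8]=1  'dbebeaaccea'
  #9 SA[9]=10  'ea'
  #10 SA[10]=5  'eaaccea'
  #11 SA[11]=3  'ebeaaccea'

SA = [11, 6, 7, 0, 4, 2, 8, 9, 1, 10, 5, 3]
rank  pair      lcp
   1  s[11:],s[6:]  1  'a'
   2  s[6:],s[7:]  1  'a'
   3  s[7:],s[0:]  1  'a'
   4  s[0:],s[4:]  0  ''
   5  s[4:],s[2:]  2  'be'
   6  s[2:],s[8:]  0  ''
   7  s[8:],s[9:]  1  'c'
   8  s[9:],s[1:]  0  ''
   9  s[1:],s[10:]  0  ''
  10  s[10:],s[5:]  2  'ea'
  11  s[5:],s[3:]  1  'e'

n(n+1)/2 = 12·13/2 = 78
Σ LCP = 0 + 1 + 1 + 1 + 0 + 2 + 0 + 1 + 0 + 0 + 2 + 1 = 9
distinct = 78 − 9 = 69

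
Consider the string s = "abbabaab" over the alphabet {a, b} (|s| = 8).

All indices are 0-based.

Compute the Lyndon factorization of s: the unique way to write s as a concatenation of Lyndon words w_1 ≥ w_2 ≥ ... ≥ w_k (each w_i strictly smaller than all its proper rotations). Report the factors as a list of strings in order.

["abb", "ab", "aab"]

emit factor 1: 'abb' (i=0, period=3)
emit factor 2: 'ab' (i=3, period=2)
emit factor 3: 'aab' (i=5, period=3)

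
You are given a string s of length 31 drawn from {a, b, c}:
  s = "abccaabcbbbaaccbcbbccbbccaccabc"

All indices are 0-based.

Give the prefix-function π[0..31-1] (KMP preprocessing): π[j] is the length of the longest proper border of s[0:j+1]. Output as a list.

π[0] = 0
j=1 s[j]='b': π[1]=0 (border '')
j=2 s[j]='c': π[2]=0 (border '')
j=3 s[j]='c': π[3]=0 (border '')
j=4 s[j]='a': π[4]=1 (border 'a')
j=5 s[j]='a': k: 1→0; π[5]=1 (border 'a')
j=6 s[j]='b': π[6]=2 (border 'ab')
j=7 s[j]='c': π[7]=3 (border 'abc')
j=8 s[j]='b': k: 3→0; π[8]=0 (border '')
j=9 s[j]='b': π[9]=0 (border '')
j=10 s[j]='b': π[10]=0 (border '')
j=11 s[j]='a': π[11]=1 (border 'a')
j=12 s[j]='a': k: 1→0; π[12]=1 (border 'a')
j=13 s[j]='c': k: 1→0; π[13]=0 (border '')
j=14 s[j]='c': π[14]=0 (border '')
j=15 s[j]='b': π[15]=0 (border '')
j=16 s[j]='c': π[16]=0 (border '')
j=17 s[j]='b': π[17]=0 (border '')
j=18 s[j]='b': π[18]=0 (border '')
j=19 s[j]='c': π[19]=0 (border '')
j=20 s[j]='c': π[20]=0 (border '')
j=21 s[j]='b': π[21]=0 (border '')
j=22 s[j]='b': π[22]=0 (border '')
j=23 s[j]='c': π[23]=0 (border '')
j=24 s[j]='c': π[24]=0 (border '')
j=25 s[j]='a': π[25]=1 (border 'a')
j=26 s[j]='c': k: 1→0; π[26]=0 (border '')
j=27 s[j]='c': π[27]=0 (border '')
j=28 s[j]='a': π[28]=1 (border 'a')
j=29 s[j]='b': π[29]=2 (border 'ab')
j=30 s[j]='c': π[30]=3 (border 'abc')

[0, 0, 0, 0, 1, 1, 2, 3, 0, 0, 0, 1, 1, 0, 0, 0, 0, 0, 0, 0, 0, 0, 0, 0, 0, 1, 0, 0, 1, 2, 3]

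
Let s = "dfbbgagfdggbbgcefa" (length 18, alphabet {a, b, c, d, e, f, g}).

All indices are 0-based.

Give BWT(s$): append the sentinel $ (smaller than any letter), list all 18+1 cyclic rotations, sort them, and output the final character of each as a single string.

rank  rotation             last
    0  $dfbbgagfdggbbgcefa  a
    1  a$dfbbgagfdggbbgcef  f
    2  agfdggbbgcefa$dfbbg  g
    3  bbgagfdggbbgcefa$df  f
    4  bbgcefa$dfbbgagfdgg  g
    5  bgagfdggbbgcefa$dfb  b
    6  bgcefa$dfbbgagfdggb  b
    7  cefa$dfbbgagfdggbbg  g
    8  dfbbgagfdggbbgcefa$  $
    9  dggbbgcefa$dfbbgagf  f
   10  efa$dfbbgagfdggbbgc  c
   11  fa$dfbbgagfdggbbgce  e
   12  fbbgagfdggbbgcefa$d  d
   13  fdggbbgcefa$dfbbgag  g
   14  gagfdggbbgcefa$dfbb  b
   15  gbbgcefa$dfbbgagfdg  g
   16  gcefa$dfbbgagfdggbb  b
   17  gfdggbbgcefa$dfbbga  a
   18  ggbbgcefa$dfbbgagfd  d

afgfgbbg$fcedgbgbad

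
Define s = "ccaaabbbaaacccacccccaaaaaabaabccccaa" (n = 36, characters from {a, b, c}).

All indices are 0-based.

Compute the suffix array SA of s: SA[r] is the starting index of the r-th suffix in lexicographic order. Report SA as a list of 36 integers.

[35, 34, 20, 21, 22, 23, 2, 8, 24, 3, 27, 9, 25, 4, 28, 10, 14, 7, 26, 6, 5, 29, 33, 19, 1, 13, 32, 18, 0, 12, 31, 17, 11, 30, 16, 15]

sorted suffixes:
  #0 SA[0]=35  'a'
  #1 SA[1]=34  'aa'
  #2 SA[2]=20  'aaaaaabaabccccaa'
  #3 SA[3]=21  'aaaaabaabccccaa'
  #4 SA[4]=22  'aaaabaabccccaa'
  #5 SA[5]=23  'aaabaabccccaa'
  #6 SA[6]=2  'aaabbbaaacccacccccaaaaaabaabccccaa'
  #7 SA[7]=8  'aaacccacccccaaaaaabaabccccaa'
  #8 SA[8]=24  'aabaabccccaa'
  #9 SA[9]=3  'aabbbaaacccacccccaaaaaabaabccccaa'
  #10 SA[10]=27  'aabccccaa'
  #11 SA[11]=9  'aacccacccccaaaaaabaabccccaa'
  #12 SA[12]=25  'abaabccccaa'
  #13 SA[13]=4  'abbbaaacccacccccaaaaaabaabccccaa'
  #14 SA[14]=28  'abccccaa'
  #15 SA[15]=10  'acccacccccaaaaaabaabccccaa'
  #16 SA[16]=14  'acccccaaaaaabaabccccaa'
  #17 SA[17]=7  'baaacccacccccaaaaaabaabccccaa'
  #18 SA[18]=26  'baabccccaa'
  #19 SA[19]=6  'bbaaacccacccccaaaaaabaabccccaa'
  #20 SA[20]=5  'bbbaaacccacccccaaaaaabaabccccaa'
  #21 SA[21]=29  'bccccaa'
  #22 SA[22]=33  'caa'
  #23 SA[23]=19  'caaaaaabaabccccaa'
  #24 SA[24]=1  'caaabbbaaacccacccccaaaaaabaabccccaa'
  #25 SA[25]=13  'cacccccaaaaaabaabccccaa'
  #26 SA[26]=32  'ccaa'
  #27 SA[27]=18  'ccaaaaaabaabccccaa'
  #28 SA[28]=0  'ccaaabbbaaacccacccccaaaaaabaabccccaa'
  #29 SA[29]=12  'ccacccccaaaaaabaabccccaa'
  #30 SA[30]=31  'cccaa'
  #31 SA[31]=17  'cccaaaaaabaabccccaa'
  #32 SA[32]=11  'cccacccccaaaaaabaabccccaa'
  #33 SA[33]=30  'ccccaa'
  #34 SA[34]=16  'ccccaaaaaabaabccccaa'
  #35 SA[35]=15  'cccccaaaaaabaabccccaa'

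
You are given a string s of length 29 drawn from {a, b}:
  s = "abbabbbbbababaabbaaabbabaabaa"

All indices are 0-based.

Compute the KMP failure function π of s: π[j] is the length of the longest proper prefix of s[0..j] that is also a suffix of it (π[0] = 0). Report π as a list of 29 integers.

[0, 0, 0, 1, 2, 3, 0, 0, 0, 1, 2, 1, 2, 1, 1, 2, 3, 4, 1, 1, 2, 3, 4, 5, 1, 1, 2, 1, 1]

π[0] = 0
j=1 s[j]='b': π[1]=0 (border '')
j=2 s[j]='b': π[2]=0 (border '')
j=3 s[j]='a': π[3]=1 (border 'a')
j=4 s[j]='b': π[4]=2 (border 'ab')
j=5 s[j]='b': π[5]=3 (border 'abb')
j=6 s[j]='b': k: 3→0; π[6]=0 (border '')
j=7 s[j]='b': π[7]=0 (border '')
j=8 s[j]='b': π[8]=0 (border '')
j=9 s[j]='a': π[9]=1 (border 'a')
j=10 s[j]='b': π[10]=2 (border 'ab')
j=11 s[j]='a': k: 2→0; π[11]=1 (border 'a')
j=12 s[j]='b': π[12]=2 (border 'ab')
j=13 s[j]='a': k: 2→0; π[13]=1 (border 'a')
j=14 s[j]='a': k: 1→0; π[14]=1 (border 'a')
j=15 s[j]='b': π[15]=2 (border 'ab')
j=16 s[j]='b': π[16]=3 (border 'abb')
j=17 s[j]='a': π[17]=4 (border 'abba')
j=18 s[j]='a': k: 4→1→0; π[18]=1 (border 'a')
j=19 s[j]='a': k: 1→0; π[19]=1 (border 'a')
j=20 s[j]='b': π[20]=2 (border 'ab')
j=21 s[j]='b': π[21]=3 (border 'abb')
j=22 s[j]='a': π[22]=4 (border 'abba')
j=23 s[j]='b': π[23]=5 (border 'abbab')
j=24 s[j]='a': k: 5→2→0; π[24]=1 (border 'a')
j=25 s[j]='a': k: 1→0; π[25]=1 (border 'a')
j=26 s[j]='b': π[26]=2 (border 'ab')
j=27 s[j]='a': k: 2→0; π[27]=1 (border 'a')
j=28 s[j]='a': k: 1→0; π[28]=1 (border 'a')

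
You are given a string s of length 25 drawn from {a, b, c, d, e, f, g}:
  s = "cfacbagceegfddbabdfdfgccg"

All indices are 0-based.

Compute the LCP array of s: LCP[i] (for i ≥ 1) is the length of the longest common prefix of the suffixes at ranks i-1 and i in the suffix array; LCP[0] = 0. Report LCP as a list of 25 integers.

sorted suffixes:
  #0 SA[0]=15  'abdfdfgccg'
  #1 SA[1]=2  'acbagceegfddbabdfdfgccg'
  #2 SA[2]=5  'agceegfddbabdfdfgccg'
  #3 SA[3]=14  'babdfdfgccg'
  #4 SA[4]=4  'bagceegfddbabdfdfgccg'
  #5 SA[5]=16  'bdfdfgccg'
  #6 SA[6]=3  'cbagceegfddbabdfdfgccg'
  #7 SA[7]=22  'ccg'
  #8 SA[8]=7  'ceegfddbabdfdfgccg'
  #9 SA[9]=0  'cfacbagceegfddbabdfdfgccg'
  #10 SA[10]=23  'cg'
  #11 SA[11]=13  'dbabdfdfgccg'
  #12 SA[12]=12  'ddbabdfdfgccg'
  #13 SA[13]=17  'dfdfgccg'
  #14 SA[14]=19  'dfgccg'
  #15 SA[15]=8  'eegfddbabdfdfgccg'
  #16 SA[16]=9  'egfddbabdfdfgccg'
  #17 SA[17]=1  'facbagceegfddbabdfdfgccg'
  #18 SA[18]=11  'fddbabdfdfgccg'
  #19 SA[19]=18  'fdfgccg'
  #20 SA[20]=20  'fgccg'
  #21 SA[21]=24  'g'
  #22 SA[22]=21  'gccg'
  #23 SA[23]=6  'gceegfddbabdfdfgccg'
  #24 SA[24]=10  'gfddbabdfdfgccg'

SA = [15, 2, 5, 14, 4, 16, 3, 22, 7, 0, 23, 13, 12, 17, 19, 8, 9, 1, 11, 18, 20, 24, 21, 6, 10]
rank  pair      lcp
   1  s[15:],s[2:]  1  'a'
   2  s[2:],s[5:]  1  'a'
   3  s[5:],s[14:]  0  ''
   4  s[14:],s[4:]  2  'ba'
   5  s[4:],s[16:]  1  'b'
   6  s[16:],s[3:]  0  ''
   7  s[3:],s[22:]  1  'c'
   8  s[22:],s[7:]  1  'c'
   9  s[7:],s[0:]  1  'c'
  10  s[0:],s[23:]  1  'c'
  11  s[23:],s[13:]  0  ''
  12  s[13:],s[12:]  1  'd'
  13  s[12:],s[17:]  1  'd'
  14  s[17:],s[19:]  2  'df'
  15  s[19:],s[8:]  0  ''
  16  s[8:],s[9:]  1  'e'
  17  s[9:],s[1:]  0  ''
  18  s[1:],s[11:]  1  'f'
  19  s[11:],s[18:]  2  'fd'
  20  s[18:],s[20:]  1  'f'
  21  s[20:],s[24:]  0  ''
  22  s[24:],s[21:]  1  'g'
  23  s[21:],s[6:]  2  'gc'
  24  s[6:],s[10:]  1  'g'

[0, 1, 1, 0, 2, 1, 0, 1, 1, 1, 1, 0, 1, 1, 2, 0, 1, 0, 1, 2, 1, 0, 1, 2, 1]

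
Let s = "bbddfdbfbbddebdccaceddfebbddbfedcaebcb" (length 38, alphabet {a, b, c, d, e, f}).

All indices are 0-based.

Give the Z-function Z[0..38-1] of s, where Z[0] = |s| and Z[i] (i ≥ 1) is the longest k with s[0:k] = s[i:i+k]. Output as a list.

Z[0]=38
i=1: outside box; Z[1]=1 extend→box=[1,2)
i=2: outside box; Z[2]=0
i=3: outside box; Z[3]=0
i=4: outside box; Z[4]=0
i=5: outside box; Z[5]=0
i=6: outside box; Z[6]=1 extend→box=[6,7)
i=7: outside box; Z[7]=0
i=8: outside box; Z[8]=4 extend→box=[8,12)
i=9: min(r-i=3, Z[1]=1)=1; Z[9]=1
i=10: min(r-i=2, Z[2]=0)=0; Z[10]=0
i=11: min(r-i=1, Z[3]=0)=0; Z[11]=0
i=12: outside box; Z[12]=0
i=13: outside box; Z[13]=1 extend→box=[13,14)
i=14: outside box; Z[14]=0
i=15: outside box; Z[15]=0
i=16: outside box; Z[16]=0
i=17: outside box; Z[17]=0
i=18: outside box; Z[18]=0
i=19: outside box; Z[19]=0
i=20: outside box; Z[20]=0
i=21: outside box; Z[21]=0
i=22: outside box; Z[22]=0
i=23: outside box; Z[23]=0
i=24: outside box; Z[24]=4 extend→box=[24,28)
i=25: min(r-i=3, Z[1]=1)=1; Z[25]=1
i=26: min(r-i=2, Z[2]=0)=0; Z[26]=0
i=27: min(r-i=1, Z[3]=0)=0; Z[27]=0
i=28: outside box; Z[28]=1 extend→box=[28,29)
i=29: outside box; Z[29]=0
i=30: outside box; Z[30]=0
i=31: outside box; Z[31]=0
i=32: outside box; Z[32]=0
i=33: outside box; Z[33]=0
i=34: outside box; Z[34]=0
i=35: outside box; Z[35]=1 extend→box=[35,36)
i=36: outside box; Z[36]=0
i=37: outside box; Z[37]=1 extend→box=[37,38)

[38, 1, 0, 0, 0, 0, 1, 0, 4, 1, 0, 0, 0, 1, 0, 0, 0, 0, 0, 0, 0, 0, 0, 0, 4, 1, 0, 0, 1, 0, 0, 0, 0, 0, 0, 1, 0, 1]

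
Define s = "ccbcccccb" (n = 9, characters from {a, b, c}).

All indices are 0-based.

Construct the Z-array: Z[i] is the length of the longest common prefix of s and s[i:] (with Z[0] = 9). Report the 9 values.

[9, 1, 0, 2, 2, 2, 3, 1, 0]

Z[0]=9
i=1: i≥r, start 0; Z[1]=1 extend→box=[1,2)
i=2: i≥r, start 0; Z[2]=0
i=3: i≥r, start 0; Z[3]=2 extend→box=[3,5)
i=4: min(r-i=1, Z[1]=1)=1; Z[4]=2 extend→box=[4,6)
i=5: min(r-i=1, Z[1]=1)=1; Z[5]=2 extend→box=[5,7)
i=6: min(r-i=1, Z[1]=1)=1; Z[6]=3 extend→box=[6,9)
i=7: min(r-i=2, Z[1]=1)=1; Z[7]=1
i=8: min(r-i=1, Z[2]=0)=0; Z[8]=0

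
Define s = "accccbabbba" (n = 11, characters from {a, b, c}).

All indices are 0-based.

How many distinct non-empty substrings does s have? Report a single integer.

53

sorted suffixes:
  #0 SA[0]=10  'a'
  #1 SA[1]=6  'abbba'
  #2 SA[2]=0  'accccbabbba'
  #3 SA[3]=9  'ba'
  #4 SA[4]=5  'babbba'
  #5 SA[5]=8  'bba'
  #6 SA[6]=7  'bbba'
  #7 SA[7]=4  'cbabbba'
  #8 SA[8]=3  'ccbabbba'
  #9 SA[9]=2  'cccbabbba'
  #10 SA[10]=1  'ccccbabbba'

SA = [10, 6, 0, 9, 5, 8, 7, 4, 3, 2, 1]
[i] adj suffixes → lcp
  [1] 10/6 → 1 ('a')
  [2] 6/0 → 1 ('a')
  [3] 0/9 → 0 ('')
  [4] 9/5 → 2 ('ba')
  [5] 5/8 → 1 ('b')
  [6] 8/7 → 2 ('bb')
  [7] 7/4 → 0 ('')
  [8] 4/3 → 1 ('c')
  [9] 3/2 → 2 ('cc')
  [10] 2/1 → 3 ('ccc')

n(n+1)/2 = 11·12/2 = 66
Σ LCP = 0 + 1 + 1 + 0 + 2 + 1 + 2 + 0 + 1 + 2 + 3 = 13
distinct = 66 − 13 = 53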